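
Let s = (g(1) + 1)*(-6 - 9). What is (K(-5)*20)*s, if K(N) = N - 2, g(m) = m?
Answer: 4200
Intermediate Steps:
K(N) = -2 + N
s = -30 (s = (1 + 1)*(-6 - 9) = 2*(-15) = -30)
(K(-5)*20)*s = ((-2 - 5)*20)*(-30) = -7*20*(-30) = -140*(-30) = 4200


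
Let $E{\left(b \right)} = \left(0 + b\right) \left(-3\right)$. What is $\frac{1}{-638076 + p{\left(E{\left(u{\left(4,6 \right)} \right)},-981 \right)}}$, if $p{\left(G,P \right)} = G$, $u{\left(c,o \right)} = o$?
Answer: $- \frac{1}{638094} \approx -1.5672 \cdot 10^{-6}$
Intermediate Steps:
$E{\left(b \right)} = - 3 b$ ($E{\left(b \right)} = b \left(-3\right) = - 3 b$)
$\frac{1}{-638076 + p{\left(E{\left(u{\left(4,6 \right)} \right)},-981 \right)}} = \frac{1}{-638076 - 18} = \frac{1}{-638094} = - \frac{1}{638094}$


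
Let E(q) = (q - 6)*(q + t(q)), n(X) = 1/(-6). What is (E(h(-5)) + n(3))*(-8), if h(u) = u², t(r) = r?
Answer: -22796/3 ≈ -7598.7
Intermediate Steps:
n(X) = -⅙
E(q) = 2*q*(-6 + q) (E(q) = (q - 6)*(q + q) = (-6 + q)*(2*q) = 2*q*(-6 + q))
(E(h(-5)) + n(3))*(-8) = (2*(-5)²*(-6 + (-5)²) - ⅙)*(-8) = (2*25*(-6 + 25) - ⅙)*(-8) = (2*25*19 - ⅙)*(-8) = (950 - ⅙)*(-8) = (5699/6)*(-8) = -22796/3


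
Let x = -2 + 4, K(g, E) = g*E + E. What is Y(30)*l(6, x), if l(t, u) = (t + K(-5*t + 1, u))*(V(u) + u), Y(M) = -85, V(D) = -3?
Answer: -4250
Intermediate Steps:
K(g, E) = E + E*g (K(g, E) = E*g + E = E + E*g)
x = 2
l(t, u) = (-3 + u)*(t + u*(2 - 5*t)) (l(t, u) = (t + u*(1 + (-5*t + 1)))*(-3 + u) = (t + u*(1 + (1 - 5*t)))*(-3 + u) = (t + u*(2 - 5*t))*(-3 + u) = (-3 + u)*(t + u*(2 - 5*t)))
Y(30)*l(6, x) = -85*(-3*6 + 6*2 + 2²*(2 - 5*6) + 3*2*(-2 + 5*6)) = -85*(-18 + 12 + 4*(2 - 30) + 3*2*(-2 + 30)) = -85*(-18 + 12 + 4*(-28) + 3*2*28) = -85*(-18 + 12 - 112 + 168) = -85*50 = -4250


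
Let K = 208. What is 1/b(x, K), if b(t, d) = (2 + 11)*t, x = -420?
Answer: -1/5460 ≈ -0.00018315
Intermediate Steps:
b(t, d) = 13*t
1/b(x, K) = 1/(13*(-420)) = 1/(-5460) = -1/5460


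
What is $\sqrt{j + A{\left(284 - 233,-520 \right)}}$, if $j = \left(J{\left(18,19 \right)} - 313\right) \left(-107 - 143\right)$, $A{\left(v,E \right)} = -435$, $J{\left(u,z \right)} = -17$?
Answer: $\sqrt{82065} \approx 286.47$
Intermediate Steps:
$j = 82500$ ($j = \left(-17 - 313\right) \left(-107 - 143\right) = - 330 \left(-107 - 143\right) = \left(-330\right) \left(-250\right) = 82500$)
$\sqrt{j + A{\left(284 - 233,-520 \right)}} = \sqrt{82500 - 435} = \sqrt{82065}$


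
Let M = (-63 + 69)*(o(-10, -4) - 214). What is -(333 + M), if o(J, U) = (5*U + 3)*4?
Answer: 1359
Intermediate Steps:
o(J, U) = 12 + 20*U (o(J, U) = (3 + 5*U)*4 = 12 + 20*U)
M = -1692 (M = (-63 + 69)*((12 + 20*(-4)) - 214) = 6*((12 - 80) - 214) = 6*(-68 - 214) = 6*(-282) = -1692)
-(333 + M) = -(333 - 1692) = -1*(-1359) = 1359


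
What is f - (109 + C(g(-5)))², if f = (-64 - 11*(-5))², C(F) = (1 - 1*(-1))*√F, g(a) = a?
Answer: -11780 - 436*I*√5 ≈ -11780.0 - 974.93*I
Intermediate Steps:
C(F) = 2*√F (C(F) = (1 + 1)*√F = 2*√F)
f = 81 (f = (-64 + 55)² = (-9)² = 81)
f - (109 + C(g(-5)))² = 81 - (109 + 2*√(-5))² = 81 - (109 + 2*(I*√5))² = 81 - (109 + 2*I*√5)²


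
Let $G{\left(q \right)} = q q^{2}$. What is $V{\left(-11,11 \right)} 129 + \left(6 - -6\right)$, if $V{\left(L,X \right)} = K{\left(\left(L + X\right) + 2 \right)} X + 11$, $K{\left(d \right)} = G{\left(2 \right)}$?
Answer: $12783$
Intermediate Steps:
$G{\left(q \right)} = q^{3}$
$K{\left(d \right)} = 8$ ($K{\left(d \right)} = 2^{3} = 8$)
$V{\left(L,X \right)} = 11 + 8 X$ ($V{\left(L,X \right)} = 8 X + 11 = 11 + 8 X$)
$V{\left(-11,11 \right)} 129 + \left(6 - -6\right) = \left(11 + 8 \cdot 11\right) 129 + \left(6 - -6\right) = \left(11 + 88\right) 129 + \left(6 + 6\right) = 99 \cdot 129 + 12 = 12771 + 12 = 12783$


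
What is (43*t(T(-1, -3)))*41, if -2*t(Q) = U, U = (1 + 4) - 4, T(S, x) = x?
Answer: -1763/2 ≈ -881.50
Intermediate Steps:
U = 1 (U = 5 - 4 = 1)
t(Q) = -1/2 (t(Q) = -1/2*1 = -1/2)
(43*t(T(-1, -3)))*41 = (43*(-1/2))*41 = -43/2*41 = -1763/2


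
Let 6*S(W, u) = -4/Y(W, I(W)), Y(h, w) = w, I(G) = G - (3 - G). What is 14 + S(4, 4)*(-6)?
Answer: 74/5 ≈ 14.800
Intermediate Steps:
I(G) = -3 + 2*G (I(G) = G + (-3 + G) = -3 + 2*G)
S(W, u) = -2/(3*(-3 + 2*W)) (S(W, u) = (-4/(-3 + 2*W))/6 = -2/(3*(-3 + 2*W)))
14 + S(4, 4)*(-6) = 14 - 2/(-9 + 6*4)*(-6) = 14 - 2/(-9 + 24)*(-6) = 14 - 2/15*(-6) = 14 + 4/5 = 74/5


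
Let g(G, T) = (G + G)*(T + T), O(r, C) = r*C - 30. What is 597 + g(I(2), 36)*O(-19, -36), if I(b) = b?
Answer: 188949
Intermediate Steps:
O(r, C) = -30 + C*r (O(r, C) = C*r - 30 = -30 + C*r)
g(G, T) = 4*G*T (g(G, T) = (2*G)*(2*T) = 4*G*T)
597 + g(I(2), 36)*O(-19, -36) = 597 + (4*2*36)*(-30 - 36*(-19)) = 597 + 288*(-30 + 684) = 597 + 288*654 = 597 + 188352 = 188949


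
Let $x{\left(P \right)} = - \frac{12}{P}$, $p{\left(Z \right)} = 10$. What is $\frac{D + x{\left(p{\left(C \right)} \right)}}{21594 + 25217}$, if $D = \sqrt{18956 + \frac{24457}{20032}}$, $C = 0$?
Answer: $- \frac{6}{234055} + \frac{3 \sqrt{13206897593}}{117214744} \approx 0.0029157$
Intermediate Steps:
$D = \frac{3 \sqrt{13206897593}}{2504}$ ($D = \sqrt{18956 + 24457 \cdot \frac{1}{20032}} = \sqrt{18956 + \frac{24457}{20032}} = \sqrt{\frac{379751049}{20032}} = \frac{3 \sqrt{13206897593}}{2504} \approx 137.69$)
$\frac{D + x{\left(p{\left(C \right)} \right)}}{21594 + 25217} = \frac{\frac{3 \sqrt{13206897593}}{2504} - \frac{12}{10}}{21594 + 25217} = \frac{\frac{3 \sqrt{13206897593}}{2504} - \frac{6}{5}}{46811} = \left(\frac{3 \sqrt{13206897593}}{2504} - \frac{6}{5}\right) \frac{1}{46811} = \left(- \frac{6}{5} + \frac{3 \sqrt{13206897593}}{2504}\right) \frac{1}{46811} = - \frac{6}{234055} + \frac{3 \sqrt{13206897593}}{117214744}$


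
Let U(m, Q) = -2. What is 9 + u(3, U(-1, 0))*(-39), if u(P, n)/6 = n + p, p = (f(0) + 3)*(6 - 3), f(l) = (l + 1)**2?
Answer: -2331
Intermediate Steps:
f(l) = (1 + l)**2
p = 12 (p = ((1 + 0)**2 + 3)*(6 - 3) = (1**2 + 3)*3 = (1 + 3)*3 = 4*3 = 12)
u(P, n) = 72 + 6*n (u(P, n) = 6*(n + 12) = 6*(12 + n) = 72 + 6*n)
9 + u(3, U(-1, 0))*(-39) = 9 + (72 + 6*(-2))*(-39) = 9 + (72 - 12)*(-39) = 9 + 60*(-39) = 9 - 2340 = -2331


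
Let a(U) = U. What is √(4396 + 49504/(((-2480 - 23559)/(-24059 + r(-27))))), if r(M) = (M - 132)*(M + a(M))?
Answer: 2*√33913980779/2003 ≈ 183.88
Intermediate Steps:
r(M) = 2*M*(-132 + M) (r(M) = (M - 132)*(M + M) = (-132 + M)*(2*M) = 2*M*(-132 + M))
√(4396 + 49504/(((-2480 - 23559)/(-24059 + r(-27))))) = √(4396 + 49504/(((-2480 - 23559)/(-24059 + 2*(-27)*(-132 - 27))))) = √(4396 + 49504/((-26039/(-24059 + 2*(-27)*(-159))))) = √(4396 + 49504/((-26039/(-24059 + 8586)))) = √(4396 + 49504/((-26039/(-15473)))) = √(4396 + 49504/((-26039*(-1/15473)))) = √(4396 + 49504/(26039/15473)) = √(4396 + 49504*(15473/26039)) = √(4396 + 58921184/2003) = √(67726372/2003) = 2*√33913980779/2003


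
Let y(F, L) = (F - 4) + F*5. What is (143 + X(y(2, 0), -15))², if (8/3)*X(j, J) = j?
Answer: 21316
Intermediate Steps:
y(F, L) = -4 + 6*F (y(F, L) = (-4 + F) + 5*F = -4 + 6*F)
X(j, J) = 3*j/8
(143 + X(y(2, 0), -15))² = (143 + 3*(-4 + 6*2)/8)² = (143 + 3*(-4 + 12)/8)² = (143 + (3/8)*8)² = (143 + 3)² = 146² = 21316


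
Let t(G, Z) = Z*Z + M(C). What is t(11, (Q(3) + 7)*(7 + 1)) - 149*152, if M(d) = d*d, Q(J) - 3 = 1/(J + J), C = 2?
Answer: -144260/9 ≈ -16029.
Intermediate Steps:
Q(J) = 3 + 1/(2*J) (Q(J) = 3 + 1/(J + J) = 3 + 1/(2*J))
M(d) = d**2
t(G, Z) = 4 + Z**2 (t(G, Z) = Z*Z + 2**2 = Z**2 + 4 = 4 + Z**2)
t(11, (Q(3) + 7)*(7 + 1)) - 149*152 = (4 + (((3 + (1/2)/3) + 7)*(7 + 1))**2) - 149*152 = (4 + (((3 + (1/2)*(1/3)) + 7)*8)**2) - 22648 = (4 + (((3 + 1/6) + 7)*8)**2) - 22648 = (4 + ((19/6 + 7)*8)**2) - 22648 = (4 + ((61/6)*8)**2) - 22648 = (4 + (244/3)**2) - 22648 = (4 + 59536/9) - 22648 = 59572/9 - 22648 = -144260/9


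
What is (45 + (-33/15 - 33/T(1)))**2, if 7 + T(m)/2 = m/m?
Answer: 829921/400 ≈ 2074.8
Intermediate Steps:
T(m) = -12 (T(m) = -14 + 2*(m/m) = -14 + 2*1 = -14 + 2 = -12)
(45 + (-33/15 - 33/T(1)))**2 = (45 + (-33/15 - 33/(-12)))**2 = (45 + (-33*1/15 - 33*(-1/12)))**2 = (45 + (-11/5 + 11/4))**2 = (45 + 11/20)**2 = (911/20)**2 = 829921/400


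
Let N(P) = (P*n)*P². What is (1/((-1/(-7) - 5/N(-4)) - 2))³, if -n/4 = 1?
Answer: -5754585088/38034753147 ≈ -0.15130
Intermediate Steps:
n = -4 (n = -4*1 = -4)
N(P) = -4*P³ (N(P) = (P*(-4))*P² = (-4*P)*P² = -4*P³)
(1/((-1/(-7) - 5/N(-4)) - 2))³ = (1/((-1/(-7) - 5/((-4*(-4)³))) - 2))³ = (1/((-1*(-⅐) - 5/((-4*(-64)))) - 2))³ = (1/((⅐ - 5/256) - 2))³ = (1/(221/1792 - 2))³ = (1/(-3363/1792))³ = (-1792/3363)³ = -5754585088/38034753147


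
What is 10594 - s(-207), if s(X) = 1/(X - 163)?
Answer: 3919781/370 ≈ 10594.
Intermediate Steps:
s(X) = 1/(-163 + X)
10594 - s(-207) = 10594 - 1/(-163 - 207) = 10594 - 1/(-370) = 10594 - 1*(-1/370) = 10594 + 1/370 = 3919781/370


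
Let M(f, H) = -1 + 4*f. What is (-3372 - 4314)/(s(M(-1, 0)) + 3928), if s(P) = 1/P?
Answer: -38430/19639 ≈ -1.9568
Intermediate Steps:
(-3372 - 4314)/(s(M(-1, 0)) + 3928) = (-3372 - 4314)/(1/(-1 + 4*(-1)) + 3928) = -7686/(1/(-1 - 4) + 3928) = -7686/(1/(-5) + 3928) = -7686/(-⅕ + 3928) = -7686/19639/5 = -7686*5/19639 = -38430/19639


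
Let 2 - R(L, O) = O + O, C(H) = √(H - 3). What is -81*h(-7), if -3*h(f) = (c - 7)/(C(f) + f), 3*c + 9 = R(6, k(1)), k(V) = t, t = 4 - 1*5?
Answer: 1638/59 + 234*I*√10/59 ≈ 27.763 + 12.542*I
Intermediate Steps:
t = -1 (t = 4 - 5 = -1)
k(V) = -1
C(H) = √(-3 + H)
R(L, O) = 2 - 2*O (R(L, O) = 2 - (O + O) = 2 - 2*O)
c = -5/3 (c = -3 + (2 - 2*(-1))/3 = -3 + (2 + 2)/3 = -3 + (⅓)*4 = -3 + 4/3 = -5/3 ≈ -1.6667)
h(f) = 26/(9*(f + √(-3 + f))) (h(f) = -(-5/3 - 7)/(3*(√(-3 + f) + f)) = -(-26)/(9*(f + √(-3 + f))) = 26/(9*(f + √(-3 + f))))
-81*h(-7) = -234/(-7 + √(-3 - 7)) = -234/(-7 + √(-10)) = -234/(-7 + I*√10)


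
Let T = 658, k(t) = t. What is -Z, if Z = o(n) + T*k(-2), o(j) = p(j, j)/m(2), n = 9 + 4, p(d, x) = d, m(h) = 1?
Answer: 1303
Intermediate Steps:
n = 13
o(j) = j (o(j) = j/1 = j*1 = j)
Z = -1303 (Z = 13 + 658*(-2) = 13 - 1316 = -1303)
-Z = -1*(-1303) = 1303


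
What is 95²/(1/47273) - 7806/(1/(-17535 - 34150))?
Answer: 830091935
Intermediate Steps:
95²/(1/47273) - 7806/(1/(-17535 - 34150)) = 9025/(1/47273) - 7806/(1/(-51685)) = 9025*47273 - 7806/(-1/51685) = 426638825 - 7806*(-51685) = 426638825 + 403453110 = 830091935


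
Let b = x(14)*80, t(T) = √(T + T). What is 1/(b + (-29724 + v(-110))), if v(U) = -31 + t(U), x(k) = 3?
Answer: -5903/174227089 - 2*I*√55/871135445 ≈ -3.3881e-5 - 1.7027e-8*I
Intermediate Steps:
t(T) = √2*√T (t(T) = √(2*T) = √2*√T)
v(U) = -31 + √2*√U
b = 240 (b = 3*80 = 240)
1/(b + (-29724 + v(-110))) = 1/(240 + (-29724 + (-31 + √2*√(-110)))) = 1/(240 + (-29724 + (-31 + √2*(I*√110)))) = 1/(240 + (-29724 + (-31 + 2*I*√55))) = 1/(240 + (-29755 + 2*I*√55)) = 1/(-29515 + 2*I*√55)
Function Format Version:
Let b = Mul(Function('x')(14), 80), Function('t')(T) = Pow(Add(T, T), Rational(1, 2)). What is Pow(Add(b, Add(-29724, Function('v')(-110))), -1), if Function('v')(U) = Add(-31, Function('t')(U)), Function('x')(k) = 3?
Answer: Add(Rational(-5903, 174227089), Mul(Rational(-2, 871135445), I, Pow(55, Rational(1, 2)))) ≈ Add(-3.3881e-5, Mul(-1.7027e-8, I))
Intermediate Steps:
Function('t')(T) = Mul(Pow(2, Rational(1, 2)), Pow(T, Rational(1, 2))) (Function('t')(T) = Pow(Mul(2, T), Rational(1, 2)) = Mul(Pow(2, Rational(1, 2)), Pow(T, Rational(1, 2))))
Function('v')(U) = Add(-31, Mul(Pow(2, Rational(1, 2)), Pow(U, Rational(1, 2))))
b = 240 (b = Mul(3, 80) = 240)
Pow(Add(b, Add(-29724, Function('v')(-110))), -1) = Pow(Add(240, Add(-29724, Add(-31, Mul(Pow(2, Rational(1, 2)), Pow(-110, Rational(1, 2)))))), -1) = Pow(Add(240, Add(-29724, Add(-31, Mul(Pow(2, Rational(1, 2)), Mul(I, Pow(110, Rational(1, 2))))))), -1) = Pow(Add(240, Add(-29724, Add(-31, Mul(2, I, Pow(55, Rational(1, 2)))))), -1) = Pow(Add(240, Add(-29755, Mul(2, I, Pow(55, Rational(1, 2))))), -1) = Pow(Add(-29515, Mul(2, I, Pow(55, Rational(1, 2)))), -1)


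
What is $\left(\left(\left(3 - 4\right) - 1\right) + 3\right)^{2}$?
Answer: $1$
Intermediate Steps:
$\left(\left(\left(3 - 4\right) - 1\right) + 3\right)^{2} = \left(\left(-1 + \left(-4 + 3\right)\right) + 3\right)^{2} = \left(\left(-1 - 1\right) + 3\right)^{2} = \left(-2 + 3\right)^{2} = 1^{2} = 1$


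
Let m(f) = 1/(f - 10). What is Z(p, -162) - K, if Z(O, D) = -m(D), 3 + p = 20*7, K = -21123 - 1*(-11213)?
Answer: 1704521/172 ≈ 9910.0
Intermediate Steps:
m(f) = 1/(-10 + f)
K = -9910 (K = -21123 + 11213 = -9910)
p = 137 (p = -3 + 20*7 = -3 + 140 = 137)
Z(O, D) = -1/(-10 + D)
Z(p, -162) - K = -1/(-10 - 162) - 1*(-9910) = -1/(-172) + 9910 = -1*(-1/172) + 9910 = 1/172 + 9910 = 1704521/172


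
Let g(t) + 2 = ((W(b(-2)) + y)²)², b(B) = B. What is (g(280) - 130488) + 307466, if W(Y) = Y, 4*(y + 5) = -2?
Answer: 2882241/16 ≈ 1.8014e+5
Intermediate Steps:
y = -11/2 (y = -5 + (¼)*(-2) = -5 - ½ = -11/2 ≈ -5.5000)
g(t) = 50593/16 (g(t) = -2 + ((-2 - 11/2)²)² = -2 + ((-15/2)²)² = -2 + (225/4)² = -2 + 50625/16 = 50593/16)
(g(280) - 130488) + 307466 = (50593/16 - 130488) + 307466 = -2037215/16 + 307466 = 2882241/16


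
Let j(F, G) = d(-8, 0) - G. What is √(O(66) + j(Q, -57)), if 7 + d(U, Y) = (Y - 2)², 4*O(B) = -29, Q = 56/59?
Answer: √187/2 ≈ 6.8374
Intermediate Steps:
Q = 56/59 (Q = 56*(1/59) = 56/59 ≈ 0.94915)
O(B) = -29/4 (O(B) = (¼)*(-29) = -29/4)
d(U, Y) = -7 + (-2 + Y)² (d(U, Y) = -7 + (Y - 2)² = -7 + (-2 + Y)²)
j(F, G) = -3 - G (j(F, G) = (-7 + (-2 + 0)²) - G = (-7 + (-2)²) - G = (-7 + 4) - G = -3 - G)
√(O(66) + j(Q, -57)) = √(-29/4 + (-3 - 1*(-57))) = √(-29/4 + (-3 + 57)) = √(-29/4 + 54) = √(187/4) = √187/2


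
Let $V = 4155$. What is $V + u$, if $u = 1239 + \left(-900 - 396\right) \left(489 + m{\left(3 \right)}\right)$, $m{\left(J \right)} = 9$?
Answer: $-640014$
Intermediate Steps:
$u = -644169$ ($u = 1239 + \left(-900 - 396\right) \left(489 + 9\right) = 1239 - 645408 = -644169$)
$V + u = 4155 - 644169 = -640014$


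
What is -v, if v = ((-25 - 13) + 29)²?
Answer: -81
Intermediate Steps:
v = 81 (v = (-38 + 29)² = (-9)² = 81)
-v = -1*81 = -81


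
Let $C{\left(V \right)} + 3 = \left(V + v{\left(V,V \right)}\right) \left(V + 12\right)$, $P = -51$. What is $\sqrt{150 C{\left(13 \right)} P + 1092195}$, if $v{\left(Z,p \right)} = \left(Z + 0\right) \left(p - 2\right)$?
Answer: $3 i \sqrt{3191095} \approx 5359.1 i$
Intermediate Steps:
$v{\left(Z,p \right)} = Z \left(-2 + p\right)$
$C{\left(V \right)} = -3 + \left(12 + V\right) \left(V + V \left(-2 + V\right)\right)$ ($C{\left(V \right)} = -3 + \left(V + V \left(-2 + V\right)\right) \left(V + 12\right) = -3 + \left(V + V \left(-2 + V\right)\right) \left(12 + V\right) = -3 + \left(12 + V\right) \left(V + V \left(-2 + V\right)\right)$)
$\sqrt{150 C{\left(13 \right)} P + 1092195} = \sqrt{150 \left(-3 + 13^{3} - 156 + 11 \cdot 13^{2}\right) \left(-51\right) + 1092195} = \sqrt{150 \left(-3 + 2197 - 156 + 11 \cdot 169\right) \left(-51\right) + 1092195} = \sqrt{150 \left(-3 + 2197 - 156 + 1859\right) \left(-51\right) + 1092195} = \sqrt{150 \cdot 3897 \left(-51\right) + 1092195} = \sqrt{584550 \left(-51\right) + 1092195} = \sqrt{-29812050 + 1092195} = \sqrt{-28719855} = 3 i \sqrt{3191095}$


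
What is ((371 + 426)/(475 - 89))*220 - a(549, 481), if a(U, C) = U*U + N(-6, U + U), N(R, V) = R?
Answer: -58081565/193 ≈ -3.0094e+5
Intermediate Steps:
a(U, C) = -6 + U² (a(U, C) = U*U - 6 = U² - 6 = -6 + U²)
((371 + 426)/(475 - 89))*220 - a(549, 481) = ((371 + 426)/(475 - 89))*220 - (-6 + 549²) = (797/386)*220 - (-6 + 301401) = (797*(1/386))*220 - 1*301395 = (797/386)*220 - 301395 = 87670/193 - 301395 = -58081565/193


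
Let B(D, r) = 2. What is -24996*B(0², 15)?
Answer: -49992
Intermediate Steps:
-24996*B(0², 15) = -24996*2 = -49992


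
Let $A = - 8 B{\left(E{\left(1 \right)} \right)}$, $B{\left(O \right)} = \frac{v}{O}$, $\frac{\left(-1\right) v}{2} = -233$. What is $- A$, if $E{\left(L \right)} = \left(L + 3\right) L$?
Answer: $932$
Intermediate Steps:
$v = 466$ ($v = \left(-2\right) \left(-233\right) = 466$)
$E{\left(L \right)} = L \left(3 + L\right)$ ($E{\left(L \right)} = \left(3 + L\right) L = L \left(3 + L\right)$)
$B{\left(O \right)} = \frac{466}{O}$
$A = -932$ ($A = - 8 \frac{466}{1 \left(3 + 1\right)} = - 8 \frac{466}{1 \cdot 4} = - 8 \cdot \frac{466}{4} = - 8 \cdot 466 \cdot \frac{1}{4} = \left(-8\right) \frac{233}{2} = -932$)
$- A = \left(-1\right) \left(-932\right) = 932$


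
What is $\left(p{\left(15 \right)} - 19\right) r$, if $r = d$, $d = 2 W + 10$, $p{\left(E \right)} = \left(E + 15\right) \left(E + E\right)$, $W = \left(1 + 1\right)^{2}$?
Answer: $15858$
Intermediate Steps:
$W = 4$ ($W = 2^{2} = 4$)
$p{\left(E \right)} = 2 E \left(15 + E\right)$ ($p{\left(E \right)} = \left(15 + E\right) 2 E = 2 E \left(15 + E\right)$)
$d = 18$ ($d = 2 \cdot 4 + 10 = 8 + 10 = 18$)
$r = 18$
$\left(p{\left(15 \right)} - 19\right) r = \left(2 \cdot 15 \left(15 + 15\right) - 19\right) 18 = \left(2 \cdot 15 \cdot 30 - 19\right) 18 = \left(900 - 19\right) 18 = 881 \cdot 18 = 15858$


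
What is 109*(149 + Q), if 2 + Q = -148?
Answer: -109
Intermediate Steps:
Q = -150 (Q = -2 - 148 = -150)
109*(149 + Q) = 109*(149 - 150) = 109*(-1) = -109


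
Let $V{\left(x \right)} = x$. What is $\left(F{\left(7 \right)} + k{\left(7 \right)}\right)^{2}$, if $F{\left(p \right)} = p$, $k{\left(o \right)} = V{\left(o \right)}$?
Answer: $196$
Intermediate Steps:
$k{\left(o \right)} = o$
$\left(F{\left(7 \right)} + k{\left(7 \right)}\right)^{2} = \left(7 + 7\right)^{2} = 14^{2} = 196$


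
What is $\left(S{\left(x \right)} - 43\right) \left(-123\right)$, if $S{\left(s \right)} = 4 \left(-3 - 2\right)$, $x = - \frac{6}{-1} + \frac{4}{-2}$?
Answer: $7749$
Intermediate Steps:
$x = 4$ ($x = \left(-6\right) \left(-1\right) + 4 \left(- \frac{1}{2}\right) = 6 - 2 = 4$)
$S{\left(s \right)} = -20$ ($S{\left(s \right)} = 4 \left(-5\right) = -20$)
$\left(S{\left(x \right)} - 43\right) \left(-123\right) = \left(-20 - 43\right) \left(-123\right) = \left(-63\right) \left(-123\right) = 7749$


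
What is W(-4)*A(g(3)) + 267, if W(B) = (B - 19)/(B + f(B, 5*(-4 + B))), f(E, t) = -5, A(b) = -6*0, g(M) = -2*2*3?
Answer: 267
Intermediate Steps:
g(M) = -12 (g(M) = -4*3 = -12)
A(b) = 0
W(B) = (-19 + B)/(-5 + B) (W(B) = (B - 19)/(B - 5) = (-19 + B)/(-5 + B))
W(-4)*A(g(3)) + 267 = ((-19 - 4)/(-5 - 4))*0 + 267 = (-23/(-9))*0 + 267 = -⅑*(-23)*0 + 267 = (23/9)*0 + 267 = 0 + 267 = 267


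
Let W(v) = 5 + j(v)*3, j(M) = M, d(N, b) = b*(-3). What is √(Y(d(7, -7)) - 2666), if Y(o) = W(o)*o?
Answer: I*√1238 ≈ 35.185*I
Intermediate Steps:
d(N, b) = -3*b
W(v) = 5 + 3*v (W(v) = 5 + v*3 = 5 + 3*v)
Y(o) = o*(5 + 3*o) (Y(o) = (5 + 3*o)*o = o*(5 + 3*o))
√(Y(d(7, -7)) - 2666) = √((-3*(-7))*(5 + 3*(-3*(-7))) - 2666) = √(21*(5 + 3*21) - 2666) = √(21*(5 + 63) - 2666) = √(21*68 - 2666) = √(1428 - 2666) = √(-1238) = I*√1238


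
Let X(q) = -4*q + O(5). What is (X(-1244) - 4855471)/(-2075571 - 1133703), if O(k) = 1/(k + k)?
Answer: 48504949/32092740 ≈ 1.5114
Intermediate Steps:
O(k) = 1/(2*k)
X(q) = ⅒ - 4*q (X(q) = -4*q + (½)/5 = -4*q + (½)*(⅕) = -4*q + ⅒ = ⅒ - 4*q)
(X(-1244) - 4855471)/(-2075571 - 1133703) = ((⅒ - 4*(-1244)) - 4855471)/(-2075571 - 1133703) = ((⅒ + 4976) - 4855471)/(-3209274) = (49761/10 - 4855471)*(-1/3209274) = -48504949/10*(-1/3209274) = 48504949/32092740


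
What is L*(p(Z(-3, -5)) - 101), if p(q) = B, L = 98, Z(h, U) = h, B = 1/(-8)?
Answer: -39641/4 ≈ -9910.3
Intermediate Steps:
B = -⅛ ≈ -0.12500
p(q) = -⅛
L*(p(Z(-3, -5)) - 101) = 98*(-⅛ - 101) = 98*(-809/8) = -39641/4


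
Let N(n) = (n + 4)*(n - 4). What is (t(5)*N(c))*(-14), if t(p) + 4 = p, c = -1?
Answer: 210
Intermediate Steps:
t(p) = -4 + p
N(n) = (-4 + n)*(4 + n) (N(n) = (4 + n)*(-4 + n) = (-4 + n)*(4 + n))
(t(5)*N(c))*(-14) = ((-4 + 5)*(-16 + (-1)²))*(-14) = (1*(-16 + 1))*(-14) = (1*(-15))*(-14) = -15*(-14) = 210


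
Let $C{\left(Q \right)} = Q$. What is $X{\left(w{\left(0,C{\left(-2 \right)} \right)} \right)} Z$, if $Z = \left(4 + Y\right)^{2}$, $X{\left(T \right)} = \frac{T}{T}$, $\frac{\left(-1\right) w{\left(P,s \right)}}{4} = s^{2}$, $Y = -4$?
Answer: $0$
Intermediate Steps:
$w{\left(P,s \right)} = - 4 s^{2}$
$X{\left(T \right)} = 1$
$Z = 0$ ($Z = \left(4 - 4\right)^{2} = 0^{2} = 0$)
$X{\left(w{\left(0,C{\left(-2 \right)} \right)} \right)} Z = 1 \cdot 0 = 0$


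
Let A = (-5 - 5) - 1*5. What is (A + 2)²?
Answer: 169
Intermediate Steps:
A = -15 (A = -10 - 5 = -15)
(A + 2)² = (-15 + 2)² = (-13)² = 169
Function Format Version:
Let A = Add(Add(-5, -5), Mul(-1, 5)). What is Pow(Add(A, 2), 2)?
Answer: 169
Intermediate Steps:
A = -15 (A = Add(-10, -5) = -15)
Pow(Add(A, 2), 2) = Pow(Add(-15, 2), 2) = Pow(-13, 2) = 169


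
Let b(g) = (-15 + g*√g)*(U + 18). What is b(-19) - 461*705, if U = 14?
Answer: -325485 - 608*I*√19 ≈ -3.2549e+5 - 2650.2*I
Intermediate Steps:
b(g) = -480 + 32*g^(3/2) (b(g) = (-15 + g*√g)*(14 + 18) = (-15 + g^(3/2))*32 = -480 + 32*g^(3/2))
b(-19) - 461*705 = (-480 + 32*(-19)^(3/2)) - 461*705 = (-480 + 32*(-19*I*√19)) - 325005 = (-480 - 608*I*√19) - 325005 = -325485 - 608*I*√19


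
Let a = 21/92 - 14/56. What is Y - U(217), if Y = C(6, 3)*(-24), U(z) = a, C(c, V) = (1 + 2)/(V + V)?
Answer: -551/46 ≈ -11.978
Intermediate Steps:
a = -1/46 (a = 21*(1/92) - 14*1/56 = 21/92 - ¼ = -1/46 ≈ -0.021739)
C(c, V) = 3/(2*V) (C(c, V) = 3/((2*V)) = 3*(1/(2*V)) = 3/(2*V))
U(z) = -1/46
Y = -12 (Y = ((3/2)/3)*(-24) = ((3/2)*(⅓))*(-24) = (½)*(-24) = -12)
Y - U(217) = -12 - 1*(-1/46) = -12 + 1/46 = -551/46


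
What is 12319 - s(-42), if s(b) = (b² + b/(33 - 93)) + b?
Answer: 105963/10 ≈ 10596.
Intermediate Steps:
s(b) = b² + 59*b/60 (s(b) = (b² + b/(-60)) + b = (b² - b/60) + b = b² + 59*b/60)
12319 - s(-42) = 12319 - (-42)*(59 + 60*(-42))/60 = 12319 - (-42)*(59 - 2520)/60 = 12319 - (-42)*(-2461)/60 = 12319 - 1*17227/10 = 12319 - 17227/10 = 105963/10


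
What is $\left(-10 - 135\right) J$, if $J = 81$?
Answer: $-11745$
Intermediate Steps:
$\left(-10 - 135\right) J = \left(-10 - 135\right) 81 = \left(-145\right) 81 = -11745$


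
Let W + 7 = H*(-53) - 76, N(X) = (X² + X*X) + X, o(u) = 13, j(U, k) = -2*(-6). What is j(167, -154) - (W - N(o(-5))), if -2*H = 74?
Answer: -1515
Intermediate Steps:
H = -37 (H = -½*74 = -37)
j(U, k) = 12
N(X) = X + 2*X² (N(X) = (X² + X²) + X = 2*X² + X = X + 2*X²)
W = 1878 (W = -7 + (-37*(-53) - 76) = -7 + (1961 - 76) = -7 + 1885 = 1878)
j(167, -154) - (W - N(o(-5))) = 12 - (1878 - 13*(1 + 2*13)) = 12 - (1878 - 13*(1 + 26)) = 12 - (1878 - 13*27) = 12 - (1878 - 1*351) = 12 - (1878 - 351) = 12 - 1*1527 = 12 - 1527 = -1515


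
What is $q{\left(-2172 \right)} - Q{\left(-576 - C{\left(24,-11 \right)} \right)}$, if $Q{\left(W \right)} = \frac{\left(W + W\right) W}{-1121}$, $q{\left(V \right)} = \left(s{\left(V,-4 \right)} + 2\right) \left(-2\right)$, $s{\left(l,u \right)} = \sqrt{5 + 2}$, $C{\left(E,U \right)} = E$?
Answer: $\frac{715516}{1121} - 2 \sqrt{7} \approx 632.99$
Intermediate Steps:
$s{\left(l,u \right)} = \sqrt{7}$
$q{\left(V \right)} = -4 - 2 \sqrt{7}$ ($q{\left(V \right)} = \left(\sqrt{7} + 2\right) \left(-2\right) = \left(2 + \sqrt{7}\right) \left(-2\right) = -4 - 2 \sqrt{7}$)
$Q{\left(W \right)} = - \frac{2 W^{2}}{1121}$ ($Q{\left(W \right)} = 2 W W \left(- \frac{1}{1121}\right) = 2 W^{2} \left(- \frac{1}{1121}\right) = - \frac{2 W^{2}}{1121}$)
$q{\left(-2172 \right)} - Q{\left(-576 - C{\left(24,-11 \right)} \right)} = \left(-4 - 2 \sqrt{7}\right) - - \frac{2 \left(-576 - 24\right)^{2}}{1121} = \left(-4 - 2 \sqrt{7}\right) - - \frac{2 \left(-600\right)^{2}}{1121} = \left(-4 - 2 \sqrt{7}\right) - \left(- \frac{2}{1121}\right) 360000 = \left(-4 - 2 \sqrt{7}\right) - - \frac{720000}{1121} = \left(-4 - 2 \sqrt{7}\right) + \frac{720000}{1121} = \frac{715516}{1121} - 2 \sqrt{7}$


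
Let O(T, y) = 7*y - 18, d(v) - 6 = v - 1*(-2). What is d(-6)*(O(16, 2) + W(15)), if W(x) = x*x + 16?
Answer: 474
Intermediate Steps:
d(v) = 8 + v (d(v) = 6 + (v - 1*(-2)) = 6 + (v + 2) = 6 + (2 + v) = 8 + v)
O(T, y) = -18 + 7*y
W(x) = 16 + x**2 (W(x) = x**2 + 16 = 16 + x**2)
d(-6)*(O(16, 2) + W(15)) = (8 - 6)*((-18 + 7*2) + (16 + 15**2)) = 2*((-18 + 14) + (16 + 225)) = 2*(-4 + 241) = 2*237 = 474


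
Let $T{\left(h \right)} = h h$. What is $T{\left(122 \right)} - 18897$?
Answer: $-4013$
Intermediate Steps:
$T{\left(h \right)} = h^{2}$
$T{\left(122 \right)} - 18897 = 122^{2} - 18897 = 14884 - 18897 = -4013$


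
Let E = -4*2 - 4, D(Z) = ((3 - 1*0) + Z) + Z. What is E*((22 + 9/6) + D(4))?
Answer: -414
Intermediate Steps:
D(Z) = 3 + 2*Z (D(Z) = ((3 + 0) + Z) + Z = (3 + Z) + Z = 3 + 2*Z)
E = -12 (E = -8 - 4 = -12)
E*((22 + 9/6) + D(4)) = -12*((22 + 9/6) + (3 + 2*4)) = -12*((22 + 9*(⅙)) + (3 + 8)) = -12*((22 + 3/2) + 11) = -12*(47/2 + 11) = -12*69/2 = -414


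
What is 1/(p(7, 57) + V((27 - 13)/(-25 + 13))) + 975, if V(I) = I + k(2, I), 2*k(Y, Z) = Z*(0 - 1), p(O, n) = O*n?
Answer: 4661487/4781 ≈ 975.00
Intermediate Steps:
k(Y, Z) = -Z/2 (k(Y, Z) = (Z*(0 - 1))/2 = (Z*(-1))/2 = (-Z)/2 = -Z/2)
V(I) = I/2 (V(I) = I - I/2 = I/2)
1/(p(7, 57) + V((27 - 13)/(-25 + 13))) + 975 = 1/(7*57 + ((27 - 13)/(-25 + 13))/2) + 975 = 1/(399 + (14/(-12))/2) + 975 = 1/(399 + (14*(-1/12))/2) + 975 = 1/(399 + (½)*(-7/6)) + 975 = 1/(399 - 7/12) + 975 = 1/(4781/12) + 975 = 12/4781 + 975 = 4661487/4781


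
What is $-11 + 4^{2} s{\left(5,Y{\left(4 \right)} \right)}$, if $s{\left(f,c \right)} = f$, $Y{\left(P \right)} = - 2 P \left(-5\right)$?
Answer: $69$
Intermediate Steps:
$Y{\left(P \right)} = 10 P$
$-11 + 4^{2} s{\left(5,Y{\left(4 \right)} \right)} = -11 + 4^{2} \cdot 5 = -11 + 16 \cdot 5 = -11 + 80 = 69$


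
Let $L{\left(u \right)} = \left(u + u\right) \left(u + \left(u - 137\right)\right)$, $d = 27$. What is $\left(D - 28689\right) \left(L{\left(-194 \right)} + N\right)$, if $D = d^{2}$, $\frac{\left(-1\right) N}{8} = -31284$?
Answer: $-12693057120$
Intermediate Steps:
$N = 250272$ ($N = \left(-8\right) \left(-31284\right) = 250272$)
$L{\left(u \right)} = 2 u \left(-137 + 2 u\right)$ ($L{\left(u \right)} = 2 u \left(u + \left(-137 + u\right)\right) = 2 u \left(-137 + 2 u\right)$)
$D = 729$ ($D = 27^{2} = 729$)
$\left(D - 28689\right) \left(L{\left(-194 \right)} + N\right) = \left(729 - 28689\right) \left(2 \left(-194\right) \left(-137 + 2 \left(-194\right)\right) + 250272\right) = - 27960 \left(2 \left(-194\right) \left(-137 - 388\right) + 250272\right) = - 27960 \left(2 \left(-194\right) \left(-525\right) + 250272\right) = - 27960 \left(203700 + 250272\right) = \left(-27960\right) 453972 = -12693057120$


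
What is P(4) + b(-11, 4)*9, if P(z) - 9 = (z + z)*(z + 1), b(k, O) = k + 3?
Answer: -23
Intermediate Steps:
b(k, O) = 3 + k
P(z) = 9 + 2*z*(1 + z) (P(z) = 9 + (z + z)*(z + 1) = 9 + (2*z)*(1 + z) = 9 + 2*z*(1 + z))
P(4) + b(-11, 4)*9 = (9 + 2*4 + 2*4**2) + (3 - 11)*9 = (9 + 8 + 2*16) - 8*9 = (9 + 8 + 32) - 72 = 49 - 72 = -23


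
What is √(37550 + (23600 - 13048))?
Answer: √48102 ≈ 219.32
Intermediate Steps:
√(37550 + (23600 - 13048)) = √(37550 + 10552) = √48102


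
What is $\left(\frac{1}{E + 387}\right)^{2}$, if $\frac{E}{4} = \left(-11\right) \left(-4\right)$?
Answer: $\frac{1}{316969} \approx 3.1549 \cdot 10^{-6}$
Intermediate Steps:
$E = 176$ ($E = 4 \left(\left(-11\right) \left(-4\right)\right) = 4 \cdot 44 = 176$)
$\left(\frac{1}{E + 387}\right)^{2} = \left(\frac{1}{176 + 387}\right)^{2} = \left(\frac{1}{563}\right)^{2} = \frac{1}{316969}$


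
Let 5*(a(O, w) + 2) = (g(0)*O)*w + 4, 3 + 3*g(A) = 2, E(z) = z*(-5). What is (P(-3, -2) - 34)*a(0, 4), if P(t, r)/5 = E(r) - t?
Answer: -186/5 ≈ -37.200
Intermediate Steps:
E(z) = -5*z
g(A) = -⅓ (g(A) = -1 + (⅓)*2 = -1 + ⅔ = -⅓)
a(O, w) = -6/5 - O*w/15 (a(O, w) = -2 + ((-O/3)*w + 4)/5 = -2 + (-O*w/3 + 4)/5 = -2 + (4 - O*w/3)/5 = -2 + (⅘ - O*w/15) = -6/5 - O*w/15)
P(t, r) = -25*r - 5*t (P(t, r) = 5*(-5*r - t) = 5*(-t - 5*r) = -25*r - 5*t)
(P(-3, -2) - 34)*a(0, 4) = ((-25*(-2) - 5*(-3)) - 34)*(-6/5 - 1/15*0*4) = ((50 + 15) - 34)*(-6/5 + 0) = (65 - 34)*(-6/5) = 31*(-6/5) = -186/5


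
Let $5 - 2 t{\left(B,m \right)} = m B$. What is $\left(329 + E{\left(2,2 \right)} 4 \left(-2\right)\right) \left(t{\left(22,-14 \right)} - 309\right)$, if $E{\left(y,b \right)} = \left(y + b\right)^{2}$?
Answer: $- \frac{61305}{2} \approx -30653.0$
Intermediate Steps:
$t{\left(B,m \right)} = \frac{5}{2} - \frac{B m}{2}$ ($t{\left(B,m \right)} = \frac{5}{2} - \frac{m B}{2} = \frac{5}{2} - \frac{B m}{2}$)
$E{\left(y,b \right)} = \left(b + y\right)^{2}$
$\left(329 + E{\left(2,2 \right)} 4 \left(-2\right)\right) \left(t{\left(22,-14 \right)} - 309\right) = \left(329 + \left(2 + 2\right)^{2} \cdot 4 \left(-2\right)\right) \left(\left(\frac{5}{2} - 11 \left(-14\right)\right) - 309\right) = \left(329 + 4^{2} \cdot 4 \left(-2\right)\right) \left(\left(\frac{5}{2} + 154\right) - 309\right) = \left(329 + 16 \cdot 4 \left(-2\right)\right) \left(\frac{313}{2} - 309\right) = \left(329 + 64 \left(-2\right)\right) \left(- \frac{305}{2}\right) = \left(329 - 128\right) \left(- \frac{305}{2}\right) = 201 \left(- \frac{305}{2}\right) = - \frac{61305}{2}$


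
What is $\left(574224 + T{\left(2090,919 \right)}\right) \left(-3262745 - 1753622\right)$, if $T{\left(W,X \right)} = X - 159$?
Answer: $-2884330763128$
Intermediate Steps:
$T{\left(W,X \right)} = -159 + X$ ($T{\left(W,X \right)} = X - 159 = -159 + X$)
$\left(574224 + T{\left(2090,919 \right)}\right) \left(-3262745 - 1753622\right) = \left(574224 + \left(-159 + 919\right)\right) \left(-3262745 - 1753622\right) = \left(574224 + 760\right) \left(-5016367\right) = 574984 \left(-5016367\right) = -2884330763128$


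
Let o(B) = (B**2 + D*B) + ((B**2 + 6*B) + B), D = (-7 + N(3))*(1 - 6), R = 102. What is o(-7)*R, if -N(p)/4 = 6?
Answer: -105672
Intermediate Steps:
N(p) = -24 (N(p) = -4*6 = -24)
D = 155 (D = (-7 - 24)*(1 - 6) = -31*(-5) = 155)
o(B) = 2*B**2 + 162*B (o(B) = (B**2 + 155*B) + ((B**2 + 6*B) + B) = (B**2 + 155*B) + (B**2 + 7*B) = 2*B**2 + 162*B)
o(-7)*R = (2*(-7)*(81 - 7))*102 = (2*(-7)*74)*102 = -1036*102 = -105672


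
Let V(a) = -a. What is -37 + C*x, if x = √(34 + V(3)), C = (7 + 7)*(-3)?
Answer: -37 - 42*√31 ≈ -270.85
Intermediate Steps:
C = -42 (C = 14*(-3) = -42)
x = √31 (x = √(34 - 1*3) = √(34 - 3) = √31 ≈ 5.5678)
-37 + C*x = -37 - 42*√31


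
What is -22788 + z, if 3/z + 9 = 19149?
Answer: -145387439/6380 ≈ -22788.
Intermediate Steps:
z = 1/6380 (z = 3/(-9 + 19149) = 3/19140 = 3*(1/19140) = 1/6380 ≈ 0.00015674)
-22788 + z = -22788 + 1/6380 = -145387439/6380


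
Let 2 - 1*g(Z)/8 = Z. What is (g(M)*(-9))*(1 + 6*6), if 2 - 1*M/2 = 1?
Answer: 0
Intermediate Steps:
M = 2 (M = 4 - 2*1 = 4 - 2 = 2)
g(Z) = 16 - 8*Z
(g(M)*(-9))*(1 + 6*6) = ((16 - 8*2)*(-9))*(1 + 6*6) = ((16 - 16)*(-9))*(1 + 36) = (0*(-9))*37 = 0*37 = 0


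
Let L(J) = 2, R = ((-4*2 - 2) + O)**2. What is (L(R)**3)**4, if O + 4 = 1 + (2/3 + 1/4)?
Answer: 4096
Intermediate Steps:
O = -25/12 (O = -4 + (1 + (2/3 + 1/4)) = -4 + (1 + 11/12) = -4 + 23/12 = -25/12 ≈ -2.0833)
R = 21025/144 (R = ((-4*2 - 2) - 25/12)**2 = ((-8 - 2) - 25/12)**2 = (-10 - 25/12)**2 = (-145/12)**2 = 21025/144 ≈ 146.01)
(L(R)**3)**4 = (2**3)**4 = 8**4 = 4096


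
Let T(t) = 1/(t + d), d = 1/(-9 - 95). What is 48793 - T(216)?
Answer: 1096037055/22463 ≈ 48793.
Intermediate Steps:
d = -1/104 (d = 1/(-104) = -1/104 ≈ -0.0096154)
T(t) = 1/(-1/104 + t) (T(t) = 1/(t - 1/104) = 1/(-1/104 + t))
48793 - T(216) = 48793 - 104/(-1 + 104*216) = 48793 - 104/(-1 + 22464) = 48793 - 104/22463 = 1096037055/22463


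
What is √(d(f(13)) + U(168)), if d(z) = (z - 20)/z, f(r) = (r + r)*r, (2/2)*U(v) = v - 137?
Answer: √5398/13 ≈ 5.6516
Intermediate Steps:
U(v) = -137 + v (U(v) = v - 137 = -137 + v)
f(r) = 2*r² (f(r) = (2*r)*r = 2*r²)
d(z) = (-20 + z)/z
√(d(f(13)) + U(168)) = √((-20 + 2*13²)/((2*13²)) + (-137 + 168)) = √((-20 + 2*169)/((2*169)) + 31) = √((-20 + 338)/338 + 31) = √((1/338)*318 + 31) = √(159/169 + 31) = √(5398/169) = √5398/13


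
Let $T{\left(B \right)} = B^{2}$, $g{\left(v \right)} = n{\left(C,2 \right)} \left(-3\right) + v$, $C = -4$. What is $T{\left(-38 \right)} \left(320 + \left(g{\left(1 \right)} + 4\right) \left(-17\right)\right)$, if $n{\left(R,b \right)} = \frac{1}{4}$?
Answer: $357751$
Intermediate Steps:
$n{\left(R,b \right)} = \frac{1}{4}$
$g{\left(v \right)} = - \frac{3}{4} + v$ ($g{\left(v \right)} = \frac{1}{4} \left(-3\right) + v = - \frac{3}{4} + v$)
$T{\left(-38 \right)} \left(320 + \left(g{\left(1 \right)} + 4\right) \left(-17\right)\right) = \left(-38\right)^{2} \left(320 + \left(\left(- \frac{3}{4} + 1\right) + 4\right) \left(-17\right)\right) = 1444 \left(320 + \left(\frac{1}{4} + 4\right) \left(-17\right)\right) = 1444 \left(320 + \frac{17}{4} \left(-17\right)\right) = 1444 \left(320 - \frac{289}{4}\right) = 1444 \cdot \frac{991}{4} = 357751$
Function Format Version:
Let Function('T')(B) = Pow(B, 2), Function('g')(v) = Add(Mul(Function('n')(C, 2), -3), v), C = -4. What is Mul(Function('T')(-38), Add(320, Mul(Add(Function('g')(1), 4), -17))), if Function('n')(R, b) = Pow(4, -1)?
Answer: 357751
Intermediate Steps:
Function('n')(R, b) = Rational(1, 4)
Function('g')(v) = Add(Rational(-3, 4), v) (Function('g')(v) = Add(Mul(Rational(1, 4), -3), v) = Add(Rational(-3, 4), v))
Mul(Function('T')(-38), Add(320, Mul(Add(Function('g')(1), 4), -17))) = Mul(Pow(-38, 2), Add(320, Mul(Add(Add(Rational(-3, 4), 1), 4), -17))) = Mul(1444, Add(320, Mul(Add(Rational(1, 4), 4), -17))) = Mul(1444, Add(320, Mul(Rational(17, 4), -17))) = Mul(1444, Add(320, Rational(-289, 4))) = Mul(1444, Rational(991, 4)) = 357751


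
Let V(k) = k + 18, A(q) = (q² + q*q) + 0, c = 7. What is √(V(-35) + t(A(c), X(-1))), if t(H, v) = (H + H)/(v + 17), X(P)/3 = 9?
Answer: I*√1518/11 ≈ 3.542*I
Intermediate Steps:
X(P) = 27 (X(P) = 3*9 = 27)
A(q) = 2*q² (A(q) = (q² + q²) + 0 = 2*q² + 0 = 2*q²)
t(H, v) = 2*H/(17 + v) (t(H, v) = (2*H)/(17 + v) = 2*H/(17 + v))
V(k) = 18 + k
√(V(-35) + t(A(c), X(-1))) = √((18 - 35) + 2*(2*7²)/(17 + 27)) = √(-17 + 2*(2*49)/44) = √(-17 + 2*98*(1/44)) = √(-17 + 49/11) = √(-138/11) = I*√1518/11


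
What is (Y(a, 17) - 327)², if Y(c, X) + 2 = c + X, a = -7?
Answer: 101761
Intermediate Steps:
Y(c, X) = -2 + X + c (Y(c, X) = -2 + (c + X) = -2 + (X + c) = -2 + X + c)
(Y(a, 17) - 327)² = ((-2 + 17 - 7) - 327)² = (8 - 327)² = (-319)² = 101761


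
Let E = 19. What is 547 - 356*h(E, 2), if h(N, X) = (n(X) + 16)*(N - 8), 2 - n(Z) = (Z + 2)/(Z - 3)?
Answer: -85605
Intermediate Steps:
n(Z) = 2 - (2 + Z)/(-3 + Z) (n(Z) = 2 - (Z + 2)/(Z - 3) = 2 - (2 + Z)/(-3 + Z))
h(N, X) = (-8 + N)*(16 + (-8 + X)/(-3 + X)) (h(N, X) = ((-8 + X)/(-3 + X) + 16)*(N - 8) = (16 + (-8 + X)/(-3 + X))*(-8 + N) = (-8 + N)*(16 + (-8 + X)/(-3 + X)))
547 - 356*h(E, 2) = 547 - 356*(448 - 136*2 - 56*19 + 17*19*2)/(-3 + 2) = 547 - 356*(448 - 272 - 1064 + 646)/(-1) = 547 - (-356)*(-242) = 547 - 356*242 = 547 - 86152 = -85605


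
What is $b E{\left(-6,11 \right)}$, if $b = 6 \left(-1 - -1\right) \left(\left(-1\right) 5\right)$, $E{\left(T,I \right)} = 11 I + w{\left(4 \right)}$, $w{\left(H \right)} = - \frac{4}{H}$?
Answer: $0$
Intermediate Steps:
$E{\left(T,I \right)} = -1 + 11 I$ ($E{\left(T,I \right)} = 11 I - \frac{4}{4} = 11 I - 1 = -1 + 11 I$)
$b = 0$ ($b = 6 \left(-1 + 1\right) \left(-5\right) = 6 \cdot 0 \left(-5\right) = 0 \left(-5\right) = 0$)
$b E{\left(-6,11 \right)} = 0 \left(-1 + 11 \cdot 11\right) = 0 \left(-1 + 121\right) = 0 \cdot 120 = 0$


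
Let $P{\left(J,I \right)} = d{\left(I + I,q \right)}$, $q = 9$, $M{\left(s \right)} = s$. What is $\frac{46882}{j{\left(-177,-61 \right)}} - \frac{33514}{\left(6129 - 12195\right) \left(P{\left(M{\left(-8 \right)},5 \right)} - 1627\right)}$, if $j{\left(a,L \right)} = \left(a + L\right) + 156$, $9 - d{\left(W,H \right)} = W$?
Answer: $- \frac{115745875321}{202446684} \approx -571.74$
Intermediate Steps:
$d{\left(W,H \right)} = 9 - W$
$j{\left(a,L \right)} = 156 + L + a$ ($j{\left(a,L \right)} = \left(L + a\right) + 156 = 156 + L + a$)
$P{\left(J,I \right)} = 9 - 2 I$ ($P{\left(J,I \right)} = 9 - \left(I + I\right) = 9 - 2 I$)
$\frac{46882}{j{\left(-177,-61 \right)}} - \frac{33514}{\left(6129 - 12195\right) \left(P{\left(M{\left(-8 \right)},5 \right)} - 1627\right)} = \frac{46882}{156 - 61 - 177} - \frac{33514}{\left(6129 - 12195\right) \left(\left(9 - 10\right) - 1627\right)} = \frac{46882}{-82} - \frac{33514}{\left(-6066\right) \left(\left(9 - 10\right) - 1627\right)} = 46882 \left(- \frac{1}{82}\right) - \frac{33514}{\left(-6066\right) \left(-1 - 1627\right)} = - \frac{23441}{41} - \frac{33514}{\left(-6066\right) \left(-1628\right)} = - \frac{23441}{41} - \frac{33514}{9875448} = - \frac{23441}{41} - \frac{16757}{4937724} = - \frac{115745875321}{202446684}$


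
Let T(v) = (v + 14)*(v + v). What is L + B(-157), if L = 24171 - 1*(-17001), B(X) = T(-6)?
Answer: 41076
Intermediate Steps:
T(v) = 2*v*(14 + v) (T(v) = (14 + v)*(2*v) = 2*v*(14 + v))
B(X) = -96 (B(X) = 2*(-6)*(14 - 6) = 2*(-6)*8 = -96)
L = 41172 (L = 24171 + 17001 = 41172)
L + B(-157) = 41172 - 96 = 41076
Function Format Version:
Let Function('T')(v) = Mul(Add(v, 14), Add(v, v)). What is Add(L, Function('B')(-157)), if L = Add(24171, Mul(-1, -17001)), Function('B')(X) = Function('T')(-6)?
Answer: 41076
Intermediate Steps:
Function('T')(v) = Mul(2, v, Add(14, v)) (Function('T')(v) = Mul(Add(14, v), Mul(2, v)) = Mul(2, v, Add(14, v)))
Function('B')(X) = -96 (Function('B')(X) = Mul(2, -6, Add(14, -6)) = Mul(2, -6, 8) = -96)
L = 41172 (L = Add(24171, 17001) = 41172)
Add(L, Function('B')(-157)) = Add(41172, -96) = 41076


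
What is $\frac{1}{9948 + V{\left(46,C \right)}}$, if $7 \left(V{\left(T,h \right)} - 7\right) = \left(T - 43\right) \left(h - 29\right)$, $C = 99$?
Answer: $\frac{1}{9985} \approx 0.00010015$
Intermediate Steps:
$V{\left(T,h \right)} = 7 + \frac{\left(-43 + T\right) \left(-29 + h\right)}{7}$ ($V{\left(T,h \right)} = 7 + \frac{\left(T - 43\right) \left(h - 29\right)}{7} = 7 + \frac{\left(T - 43\right) \left(-29 + h\right)}{7} = 7 + \frac{\left(-43 + T\right) \left(-29 + h\right)}{7}$)
$\frac{1}{9948 + V{\left(46,C \right)}} = \frac{1}{9948 + \left(\frac{1296}{7} - \frac{4257}{7} - \frac{1334}{7} + \frac{1}{7} \cdot 46 \cdot 99\right)} = \frac{1}{9948 + \left(\frac{1296}{7} - \frac{4257}{7} - \frac{1334}{7} + \frac{4554}{7}\right)} = \frac{1}{9948 + 37} = \frac{1}{9985}$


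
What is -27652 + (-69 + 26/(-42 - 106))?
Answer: -2051367/74 ≈ -27721.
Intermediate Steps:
-27652 + (-69 + 26/(-42 - 106)) = -27652 + (-69 + 26/(-148)) = -27652 + (-69 + 26*(-1/148)) = -27652 + (-69 - 13/74) = -27652 - 5119/74 = -2051367/74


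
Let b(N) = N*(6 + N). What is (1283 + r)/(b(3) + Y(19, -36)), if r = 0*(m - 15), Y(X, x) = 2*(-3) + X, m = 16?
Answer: 1283/40 ≈ 32.075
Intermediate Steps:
Y(X, x) = -6 + X
r = 0 (r = 0*(16 - 15) = 0*1 = 0)
(1283 + r)/(b(3) + Y(19, -36)) = (1283 + 0)/(3*(6 + 3) + (-6 + 19)) = 1283/(3*9 + 13) = 1283/(27 + 13) = 1283/40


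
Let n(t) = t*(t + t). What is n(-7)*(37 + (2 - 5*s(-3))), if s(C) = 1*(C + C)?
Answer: 6762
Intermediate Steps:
n(t) = 2*t² (n(t) = t*(2*t) = 2*t²)
s(C) = 2*C (s(C) = 1*(2*C) = 2*C)
n(-7)*(37 + (2 - 5*s(-3))) = (2*(-7)²)*(37 + (2 - 10*(-3))) = (2*49)*(37 + (2 - 5*(-6))) = 98*(37 + (2 + 30)) = 98*(37 + 32) = 98*69 = 6762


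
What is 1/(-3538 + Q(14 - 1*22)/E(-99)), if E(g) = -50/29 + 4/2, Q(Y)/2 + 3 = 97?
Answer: -2/5713 ≈ -0.00035008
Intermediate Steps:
Q(Y) = 188 (Q(Y) = -6 + 2*97 = -6 + 194 = 188)
E(g) = 8/29 (E(g) = -50*1/29 + 4*(½) = -50/29 + 2 = 8/29)
1/(-3538 + Q(14 - 1*22)/E(-99)) = 1/(-3538 + 188/(8/29)) = 1/(-3538 + 188*(29/8)) = 1/(-3538 + 1363/2) = 1/(-5713/2) = -2/5713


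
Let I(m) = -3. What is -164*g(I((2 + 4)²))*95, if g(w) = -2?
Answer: 31160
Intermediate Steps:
-164*g(I((2 + 4)²))*95 = -164*(-2)*95 = 328*95 = 31160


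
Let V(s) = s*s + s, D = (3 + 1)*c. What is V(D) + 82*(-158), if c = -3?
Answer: -12824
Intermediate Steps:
D = -12 (D = (3 + 1)*(-3) = 4*(-3) = -12)
V(s) = s + s² (V(s) = s² + s = s + s²)
V(D) + 82*(-158) = -12*(1 - 12) + 82*(-158) = -12*(-11) - 12956 = 132 - 12956 = -12824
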